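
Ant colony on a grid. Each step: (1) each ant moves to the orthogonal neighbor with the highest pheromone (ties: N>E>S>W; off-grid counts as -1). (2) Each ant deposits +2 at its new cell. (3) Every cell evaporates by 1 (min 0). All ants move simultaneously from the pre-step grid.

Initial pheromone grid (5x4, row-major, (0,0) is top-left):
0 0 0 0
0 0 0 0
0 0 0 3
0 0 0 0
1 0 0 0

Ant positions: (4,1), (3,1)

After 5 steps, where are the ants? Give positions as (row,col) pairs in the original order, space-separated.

Step 1: ant0:(4,1)->W->(4,0) | ant1:(3,1)->N->(2,1)
  grid max=2 at (2,3)
Step 2: ant0:(4,0)->N->(3,0) | ant1:(2,1)->N->(1,1)
  grid max=1 at (1,1)
Step 3: ant0:(3,0)->S->(4,0) | ant1:(1,1)->N->(0,1)
  grid max=2 at (4,0)
Step 4: ant0:(4,0)->N->(3,0) | ant1:(0,1)->E->(0,2)
  grid max=1 at (0,2)
Step 5: ant0:(3,0)->S->(4,0) | ant1:(0,2)->E->(0,3)
  grid max=2 at (4,0)

(4,0) (0,3)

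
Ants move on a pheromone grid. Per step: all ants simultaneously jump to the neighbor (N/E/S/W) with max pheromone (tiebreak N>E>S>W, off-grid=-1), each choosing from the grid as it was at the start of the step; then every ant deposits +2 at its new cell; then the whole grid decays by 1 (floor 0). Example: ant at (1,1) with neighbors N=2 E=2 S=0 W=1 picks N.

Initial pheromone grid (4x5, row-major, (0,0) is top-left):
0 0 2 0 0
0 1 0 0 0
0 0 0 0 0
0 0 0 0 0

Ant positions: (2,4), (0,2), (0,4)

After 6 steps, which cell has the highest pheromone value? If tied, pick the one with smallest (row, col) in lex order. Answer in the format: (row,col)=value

Answer: (0,4)=11

Derivation:
Step 1: ant0:(2,4)->N->(1,4) | ant1:(0,2)->E->(0,3) | ant2:(0,4)->S->(1,4)
  grid max=3 at (1,4)
Step 2: ant0:(1,4)->N->(0,4) | ant1:(0,3)->W->(0,2) | ant2:(1,4)->N->(0,4)
  grid max=3 at (0,4)
Step 3: ant0:(0,4)->S->(1,4) | ant1:(0,2)->E->(0,3) | ant2:(0,4)->S->(1,4)
  grid max=5 at (1,4)
Step 4: ant0:(1,4)->N->(0,4) | ant1:(0,3)->E->(0,4) | ant2:(1,4)->N->(0,4)
  grid max=7 at (0,4)
Step 5: ant0:(0,4)->S->(1,4) | ant1:(0,4)->S->(1,4) | ant2:(0,4)->S->(1,4)
  grid max=9 at (1,4)
Step 6: ant0:(1,4)->N->(0,4) | ant1:(1,4)->N->(0,4) | ant2:(1,4)->N->(0,4)
  grid max=11 at (0,4)
Final grid:
  0 0 0 0 11
  0 0 0 0 8
  0 0 0 0 0
  0 0 0 0 0
Max pheromone 11 at (0,4)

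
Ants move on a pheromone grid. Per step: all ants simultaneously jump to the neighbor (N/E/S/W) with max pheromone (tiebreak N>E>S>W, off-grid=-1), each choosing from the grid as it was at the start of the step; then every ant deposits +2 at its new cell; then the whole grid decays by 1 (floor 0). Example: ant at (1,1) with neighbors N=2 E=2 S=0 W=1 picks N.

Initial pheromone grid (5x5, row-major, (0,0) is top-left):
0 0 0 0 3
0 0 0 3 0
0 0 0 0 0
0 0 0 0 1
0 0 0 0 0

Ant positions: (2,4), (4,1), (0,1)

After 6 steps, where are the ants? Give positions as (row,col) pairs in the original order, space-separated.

Step 1: ant0:(2,4)->S->(3,4) | ant1:(4,1)->N->(3,1) | ant2:(0,1)->E->(0,2)
  grid max=2 at (0,4)
Step 2: ant0:(3,4)->N->(2,4) | ant1:(3,1)->N->(2,1) | ant2:(0,2)->E->(0,3)
  grid max=1 at (0,3)
Step 3: ant0:(2,4)->S->(3,4) | ant1:(2,1)->N->(1,1) | ant2:(0,3)->E->(0,4)
  grid max=2 at (0,4)
Step 4: ant0:(3,4)->N->(2,4) | ant1:(1,1)->N->(0,1) | ant2:(0,4)->S->(1,4)
  grid max=1 at (0,1)
Step 5: ant0:(2,4)->N->(1,4) | ant1:(0,1)->E->(0,2) | ant2:(1,4)->N->(0,4)
  grid max=2 at (0,4)
Step 6: ant0:(1,4)->N->(0,4) | ant1:(0,2)->E->(0,3) | ant2:(0,4)->S->(1,4)
  grid max=3 at (0,4)

(0,4) (0,3) (1,4)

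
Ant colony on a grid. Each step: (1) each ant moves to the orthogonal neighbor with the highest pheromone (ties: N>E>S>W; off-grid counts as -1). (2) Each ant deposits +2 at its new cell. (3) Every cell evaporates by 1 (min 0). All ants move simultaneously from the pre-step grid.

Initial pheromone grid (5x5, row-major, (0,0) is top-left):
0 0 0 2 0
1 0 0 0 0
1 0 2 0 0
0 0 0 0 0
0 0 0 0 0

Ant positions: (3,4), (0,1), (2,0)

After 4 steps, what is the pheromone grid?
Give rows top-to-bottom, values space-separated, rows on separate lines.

After step 1: ants at (2,4),(0,2),(1,0)
  0 0 1 1 0
  2 0 0 0 0
  0 0 1 0 1
  0 0 0 0 0
  0 0 0 0 0
After step 2: ants at (1,4),(0,3),(0,0)
  1 0 0 2 0
  1 0 0 0 1
  0 0 0 0 0
  0 0 0 0 0
  0 0 0 0 0
After step 3: ants at (0,4),(0,4),(1,0)
  0 0 0 1 3
  2 0 0 0 0
  0 0 0 0 0
  0 0 0 0 0
  0 0 0 0 0
After step 4: ants at (0,3),(0,3),(0,0)
  1 0 0 4 2
  1 0 0 0 0
  0 0 0 0 0
  0 0 0 0 0
  0 0 0 0 0

1 0 0 4 2
1 0 0 0 0
0 0 0 0 0
0 0 0 0 0
0 0 0 0 0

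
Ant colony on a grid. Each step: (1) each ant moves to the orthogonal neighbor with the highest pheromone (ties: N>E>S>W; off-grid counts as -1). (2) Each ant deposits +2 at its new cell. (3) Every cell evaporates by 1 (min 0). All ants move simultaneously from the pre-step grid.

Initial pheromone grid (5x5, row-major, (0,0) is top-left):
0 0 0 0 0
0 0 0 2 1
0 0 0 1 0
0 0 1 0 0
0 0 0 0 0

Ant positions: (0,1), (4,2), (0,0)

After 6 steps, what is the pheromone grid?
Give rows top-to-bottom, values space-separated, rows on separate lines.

After step 1: ants at (0,2),(3,2),(0,1)
  0 1 1 0 0
  0 0 0 1 0
  0 0 0 0 0
  0 0 2 0 0
  0 0 0 0 0
After step 2: ants at (0,1),(2,2),(0,2)
  0 2 2 0 0
  0 0 0 0 0
  0 0 1 0 0
  0 0 1 0 0
  0 0 0 0 0
After step 3: ants at (0,2),(3,2),(0,1)
  0 3 3 0 0
  0 0 0 0 0
  0 0 0 0 0
  0 0 2 0 0
  0 0 0 0 0
After step 4: ants at (0,1),(2,2),(0,2)
  0 4 4 0 0
  0 0 0 0 0
  0 0 1 0 0
  0 0 1 0 0
  0 0 0 0 0
After step 5: ants at (0,2),(3,2),(0,1)
  0 5 5 0 0
  0 0 0 0 0
  0 0 0 0 0
  0 0 2 0 0
  0 0 0 0 0
After step 6: ants at (0,1),(2,2),(0,2)
  0 6 6 0 0
  0 0 0 0 0
  0 0 1 0 0
  0 0 1 0 0
  0 0 0 0 0

0 6 6 0 0
0 0 0 0 0
0 0 1 0 0
0 0 1 0 0
0 0 0 0 0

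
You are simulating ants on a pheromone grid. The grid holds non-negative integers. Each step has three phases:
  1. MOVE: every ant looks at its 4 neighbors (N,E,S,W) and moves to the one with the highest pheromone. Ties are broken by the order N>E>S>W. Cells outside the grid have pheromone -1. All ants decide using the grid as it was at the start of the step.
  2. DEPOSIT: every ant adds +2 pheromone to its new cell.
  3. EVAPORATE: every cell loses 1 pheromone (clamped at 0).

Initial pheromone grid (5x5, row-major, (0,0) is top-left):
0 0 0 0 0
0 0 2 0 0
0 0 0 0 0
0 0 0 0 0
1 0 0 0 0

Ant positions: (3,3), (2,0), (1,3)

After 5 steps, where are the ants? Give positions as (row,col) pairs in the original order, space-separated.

Step 1: ant0:(3,3)->N->(2,3) | ant1:(2,0)->N->(1,0) | ant2:(1,3)->W->(1,2)
  grid max=3 at (1,2)
Step 2: ant0:(2,3)->N->(1,3) | ant1:(1,0)->N->(0,0) | ant2:(1,2)->N->(0,2)
  grid max=2 at (1,2)
Step 3: ant0:(1,3)->W->(1,2) | ant1:(0,0)->E->(0,1) | ant2:(0,2)->S->(1,2)
  grid max=5 at (1,2)
Step 4: ant0:(1,2)->N->(0,2) | ant1:(0,1)->E->(0,2) | ant2:(1,2)->N->(0,2)
  grid max=5 at (0,2)
Step 5: ant0:(0,2)->S->(1,2) | ant1:(0,2)->S->(1,2) | ant2:(0,2)->S->(1,2)
  grid max=9 at (1,2)

(1,2) (1,2) (1,2)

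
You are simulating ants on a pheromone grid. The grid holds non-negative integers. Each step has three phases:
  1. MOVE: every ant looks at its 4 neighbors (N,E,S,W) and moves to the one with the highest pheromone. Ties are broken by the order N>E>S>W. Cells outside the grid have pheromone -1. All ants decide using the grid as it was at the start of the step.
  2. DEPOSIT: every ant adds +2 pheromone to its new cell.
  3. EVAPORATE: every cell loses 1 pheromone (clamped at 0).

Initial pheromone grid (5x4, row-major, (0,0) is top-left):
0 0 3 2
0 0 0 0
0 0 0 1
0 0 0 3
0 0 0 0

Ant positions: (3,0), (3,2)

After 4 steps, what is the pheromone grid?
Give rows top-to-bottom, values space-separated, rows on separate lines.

After step 1: ants at (2,0),(3,3)
  0 0 2 1
  0 0 0 0
  1 0 0 0
  0 0 0 4
  0 0 0 0
After step 2: ants at (1,0),(2,3)
  0 0 1 0
  1 0 0 0
  0 0 0 1
  0 0 0 3
  0 0 0 0
After step 3: ants at (0,0),(3,3)
  1 0 0 0
  0 0 0 0
  0 0 0 0
  0 0 0 4
  0 0 0 0
After step 4: ants at (0,1),(2,3)
  0 1 0 0
  0 0 0 0
  0 0 0 1
  0 0 0 3
  0 0 0 0

0 1 0 0
0 0 0 0
0 0 0 1
0 0 0 3
0 0 0 0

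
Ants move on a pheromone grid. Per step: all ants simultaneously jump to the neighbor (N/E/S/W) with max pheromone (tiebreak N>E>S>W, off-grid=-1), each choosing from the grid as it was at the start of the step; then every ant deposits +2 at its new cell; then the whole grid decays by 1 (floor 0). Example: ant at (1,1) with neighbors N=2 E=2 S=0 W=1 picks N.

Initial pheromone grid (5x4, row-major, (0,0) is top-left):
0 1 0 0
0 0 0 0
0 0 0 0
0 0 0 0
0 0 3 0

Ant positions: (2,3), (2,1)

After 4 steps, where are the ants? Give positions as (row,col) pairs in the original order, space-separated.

Step 1: ant0:(2,3)->N->(1,3) | ant1:(2,1)->N->(1,1)
  grid max=2 at (4,2)
Step 2: ant0:(1,3)->N->(0,3) | ant1:(1,1)->N->(0,1)
  grid max=1 at (0,1)
Step 3: ant0:(0,3)->S->(1,3) | ant1:(0,1)->E->(0,2)
  grid max=1 at (0,2)
Step 4: ant0:(1,3)->N->(0,3) | ant1:(0,2)->E->(0,3)
  grid max=3 at (0,3)

(0,3) (0,3)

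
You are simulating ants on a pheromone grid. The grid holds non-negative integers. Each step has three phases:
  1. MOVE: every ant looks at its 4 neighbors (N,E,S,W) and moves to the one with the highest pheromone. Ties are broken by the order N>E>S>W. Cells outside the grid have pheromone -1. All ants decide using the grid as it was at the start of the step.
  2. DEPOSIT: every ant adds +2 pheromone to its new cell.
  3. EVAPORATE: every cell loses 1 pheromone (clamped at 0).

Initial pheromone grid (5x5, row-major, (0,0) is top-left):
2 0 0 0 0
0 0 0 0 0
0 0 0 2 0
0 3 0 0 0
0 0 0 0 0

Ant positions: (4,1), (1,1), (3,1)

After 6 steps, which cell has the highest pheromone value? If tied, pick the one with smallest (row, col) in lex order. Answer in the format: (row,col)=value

Answer: (3,1)=9

Derivation:
Step 1: ant0:(4,1)->N->(3,1) | ant1:(1,1)->N->(0,1) | ant2:(3,1)->N->(2,1)
  grid max=4 at (3,1)
Step 2: ant0:(3,1)->N->(2,1) | ant1:(0,1)->W->(0,0) | ant2:(2,1)->S->(3,1)
  grid max=5 at (3,1)
Step 3: ant0:(2,1)->S->(3,1) | ant1:(0,0)->E->(0,1) | ant2:(3,1)->N->(2,1)
  grid max=6 at (3,1)
Step 4: ant0:(3,1)->N->(2,1) | ant1:(0,1)->W->(0,0) | ant2:(2,1)->S->(3,1)
  grid max=7 at (3,1)
Step 5: ant0:(2,1)->S->(3,1) | ant1:(0,0)->E->(0,1) | ant2:(3,1)->N->(2,1)
  grid max=8 at (3,1)
Step 6: ant0:(3,1)->N->(2,1) | ant1:(0,1)->W->(0,0) | ant2:(2,1)->S->(3,1)
  grid max=9 at (3,1)
Final grid:
  2 0 0 0 0
  0 0 0 0 0
  0 6 0 0 0
  0 9 0 0 0
  0 0 0 0 0
Max pheromone 9 at (3,1)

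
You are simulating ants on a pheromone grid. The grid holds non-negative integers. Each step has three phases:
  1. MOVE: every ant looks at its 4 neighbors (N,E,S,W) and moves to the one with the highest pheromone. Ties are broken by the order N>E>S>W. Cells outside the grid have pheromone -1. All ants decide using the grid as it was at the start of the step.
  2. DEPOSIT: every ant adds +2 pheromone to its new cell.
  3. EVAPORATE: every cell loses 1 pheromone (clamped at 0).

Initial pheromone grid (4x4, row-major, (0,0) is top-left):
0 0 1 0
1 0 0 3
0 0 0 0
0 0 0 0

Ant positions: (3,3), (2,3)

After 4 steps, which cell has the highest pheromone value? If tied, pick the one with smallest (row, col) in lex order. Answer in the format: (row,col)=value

Step 1: ant0:(3,3)->N->(2,3) | ant1:(2,3)->N->(1,3)
  grid max=4 at (1,3)
Step 2: ant0:(2,3)->N->(1,3) | ant1:(1,3)->S->(2,3)
  grid max=5 at (1,3)
Step 3: ant0:(1,3)->S->(2,3) | ant1:(2,3)->N->(1,3)
  grid max=6 at (1,3)
Step 4: ant0:(2,3)->N->(1,3) | ant1:(1,3)->S->(2,3)
  grid max=7 at (1,3)
Final grid:
  0 0 0 0
  0 0 0 7
  0 0 0 4
  0 0 0 0
Max pheromone 7 at (1,3)

Answer: (1,3)=7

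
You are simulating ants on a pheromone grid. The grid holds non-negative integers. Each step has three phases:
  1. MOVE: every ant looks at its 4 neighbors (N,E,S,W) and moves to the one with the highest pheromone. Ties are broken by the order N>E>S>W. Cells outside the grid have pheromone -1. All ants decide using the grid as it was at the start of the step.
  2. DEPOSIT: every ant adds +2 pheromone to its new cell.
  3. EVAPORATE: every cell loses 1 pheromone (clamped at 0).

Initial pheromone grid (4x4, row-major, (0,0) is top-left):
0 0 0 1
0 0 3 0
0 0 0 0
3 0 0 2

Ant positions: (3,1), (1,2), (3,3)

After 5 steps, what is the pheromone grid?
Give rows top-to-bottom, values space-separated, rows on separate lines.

After step 1: ants at (3,0),(0,2),(2,3)
  0 0 1 0
  0 0 2 0
  0 0 0 1
  4 0 0 1
After step 2: ants at (2,0),(1,2),(3,3)
  0 0 0 0
  0 0 3 0
  1 0 0 0
  3 0 0 2
After step 3: ants at (3,0),(0,2),(2,3)
  0 0 1 0
  0 0 2 0
  0 0 0 1
  4 0 0 1
After step 4: ants at (2,0),(1,2),(3,3)
  0 0 0 0
  0 0 3 0
  1 0 0 0
  3 0 0 2
After step 5: ants at (3,0),(0,2),(2,3)
  0 0 1 0
  0 0 2 0
  0 0 0 1
  4 0 0 1

0 0 1 0
0 0 2 0
0 0 0 1
4 0 0 1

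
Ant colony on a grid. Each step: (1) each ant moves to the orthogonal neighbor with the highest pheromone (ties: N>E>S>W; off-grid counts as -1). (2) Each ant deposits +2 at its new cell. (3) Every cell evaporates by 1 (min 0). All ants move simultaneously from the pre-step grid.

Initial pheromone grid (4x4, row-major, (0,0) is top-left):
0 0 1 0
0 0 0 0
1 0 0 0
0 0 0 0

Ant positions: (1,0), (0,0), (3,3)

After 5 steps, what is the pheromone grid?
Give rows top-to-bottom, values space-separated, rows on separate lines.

After step 1: ants at (2,0),(0,1),(2,3)
  0 1 0 0
  0 0 0 0
  2 0 0 1
  0 0 0 0
After step 2: ants at (1,0),(0,2),(1,3)
  0 0 1 0
  1 0 0 1
  1 0 0 0
  0 0 0 0
After step 3: ants at (2,0),(0,3),(0,3)
  0 0 0 3
  0 0 0 0
  2 0 0 0
  0 0 0 0
After step 4: ants at (1,0),(1,3),(1,3)
  0 0 0 2
  1 0 0 3
  1 0 0 0
  0 0 0 0
After step 5: ants at (2,0),(0,3),(0,3)
  0 0 0 5
  0 0 0 2
  2 0 0 0
  0 0 0 0

0 0 0 5
0 0 0 2
2 0 0 0
0 0 0 0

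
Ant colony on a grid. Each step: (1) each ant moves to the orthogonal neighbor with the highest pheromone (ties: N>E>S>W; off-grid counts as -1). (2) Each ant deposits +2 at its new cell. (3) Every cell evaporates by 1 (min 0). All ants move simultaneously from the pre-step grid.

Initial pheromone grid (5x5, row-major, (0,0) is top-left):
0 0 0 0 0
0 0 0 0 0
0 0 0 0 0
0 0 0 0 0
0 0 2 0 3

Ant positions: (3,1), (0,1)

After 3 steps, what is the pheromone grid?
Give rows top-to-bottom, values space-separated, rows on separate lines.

After step 1: ants at (2,1),(0,2)
  0 0 1 0 0
  0 0 0 0 0
  0 1 0 0 0
  0 0 0 0 0
  0 0 1 0 2
After step 2: ants at (1,1),(0,3)
  0 0 0 1 0
  0 1 0 0 0
  0 0 0 0 0
  0 0 0 0 0
  0 0 0 0 1
After step 3: ants at (0,1),(0,4)
  0 1 0 0 1
  0 0 0 0 0
  0 0 0 0 0
  0 0 0 0 0
  0 0 0 0 0

0 1 0 0 1
0 0 0 0 0
0 0 0 0 0
0 0 0 0 0
0 0 0 0 0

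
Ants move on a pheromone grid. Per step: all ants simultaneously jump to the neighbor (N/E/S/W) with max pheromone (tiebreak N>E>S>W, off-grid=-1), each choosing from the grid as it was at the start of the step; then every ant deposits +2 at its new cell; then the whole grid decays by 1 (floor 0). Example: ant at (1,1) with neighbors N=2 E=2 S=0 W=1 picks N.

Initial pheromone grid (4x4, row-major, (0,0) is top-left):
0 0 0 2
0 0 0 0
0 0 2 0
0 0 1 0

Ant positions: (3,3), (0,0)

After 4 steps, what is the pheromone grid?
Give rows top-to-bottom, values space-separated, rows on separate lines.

After step 1: ants at (3,2),(0,1)
  0 1 0 1
  0 0 0 0
  0 0 1 0
  0 0 2 0
After step 2: ants at (2,2),(0,2)
  0 0 1 0
  0 0 0 0
  0 0 2 0
  0 0 1 0
After step 3: ants at (3,2),(0,3)
  0 0 0 1
  0 0 0 0
  0 0 1 0
  0 0 2 0
After step 4: ants at (2,2),(1,3)
  0 0 0 0
  0 0 0 1
  0 0 2 0
  0 0 1 0

0 0 0 0
0 0 0 1
0 0 2 0
0 0 1 0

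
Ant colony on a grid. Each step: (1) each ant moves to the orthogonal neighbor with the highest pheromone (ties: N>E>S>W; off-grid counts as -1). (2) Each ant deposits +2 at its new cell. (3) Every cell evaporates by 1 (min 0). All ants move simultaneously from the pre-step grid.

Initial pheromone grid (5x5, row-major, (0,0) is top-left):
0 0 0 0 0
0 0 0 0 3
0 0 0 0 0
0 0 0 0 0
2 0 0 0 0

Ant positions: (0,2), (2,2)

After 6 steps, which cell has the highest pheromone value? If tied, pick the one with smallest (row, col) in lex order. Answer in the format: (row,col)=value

Step 1: ant0:(0,2)->E->(0,3) | ant1:(2,2)->N->(1,2)
  grid max=2 at (1,4)
Step 2: ant0:(0,3)->E->(0,4) | ant1:(1,2)->N->(0,2)
  grid max=1 at (0,2)
Step 3: ant0:(0,4)->S->(1,4) | ant1:(0,2)->E->(0,3)
  grid max=2 at (1,4)
Step 4: ant0:(1,4)->N->(0,4) | ant1:(0,3)->E->(0,4)
  grid max=3 at (0,4)
Step 5: ant0:(0,4)->S->(1,4) | ant1:(0,4)->S->(1,4)
  grid max=4 at (1,4)
Step 6: ant0:(1,4)->N->(0,4) | ant1:(1,4)->N->(0,4)
  grid max=5 at (0,4)
Final grid:
  0 0 0 0 5
  0 0 0 0 3
  0 0 0 0 0
  0 0 0 0 0
  0 0 0 0 0
Max pheromone 5 at (0,4)

Answer: (0,4)=5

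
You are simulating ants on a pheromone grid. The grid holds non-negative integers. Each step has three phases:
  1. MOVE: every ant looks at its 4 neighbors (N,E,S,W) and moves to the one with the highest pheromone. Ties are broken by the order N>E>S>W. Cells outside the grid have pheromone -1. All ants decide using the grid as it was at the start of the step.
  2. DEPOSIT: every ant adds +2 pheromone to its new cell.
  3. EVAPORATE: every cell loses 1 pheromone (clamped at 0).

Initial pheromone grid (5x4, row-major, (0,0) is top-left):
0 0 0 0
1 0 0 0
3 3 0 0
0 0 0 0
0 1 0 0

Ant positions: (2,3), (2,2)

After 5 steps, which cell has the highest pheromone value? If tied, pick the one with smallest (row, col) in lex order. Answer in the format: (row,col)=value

Answer: (2,1)=4

Derivation:
Step 1: ant0:(2,3)->N->(1,3) | ant1:(2,2)->W->(2,1)
  grid max=4 at (2,1)
Step 2: ant0:(1,3)->N->(0,3) | ant1:(2,1)->W->(2,0)
  grid max=3 at (2,0)
Step 3: ant0:(0,3)->S->(1,3) | ant1:(2,0)->E->(2,1)
  grid max=4 at (2,1)
Step 4: ant0:(1,3)->N->(0,3) | ant1:(2,1)->W->(2,0)
  grid max=3 at (2,0)
Step 5: ant0:(0,3)->S->(1,3) | ant1:(2,0)->E->(2,1)
  grid max=4 at (2,1)
Final grid:
  0 0 0 0
  0 0 0 1
  2 4 0 0
  0 0 0 0
  0 0 0 0
Max pheromone 4 at (2,1)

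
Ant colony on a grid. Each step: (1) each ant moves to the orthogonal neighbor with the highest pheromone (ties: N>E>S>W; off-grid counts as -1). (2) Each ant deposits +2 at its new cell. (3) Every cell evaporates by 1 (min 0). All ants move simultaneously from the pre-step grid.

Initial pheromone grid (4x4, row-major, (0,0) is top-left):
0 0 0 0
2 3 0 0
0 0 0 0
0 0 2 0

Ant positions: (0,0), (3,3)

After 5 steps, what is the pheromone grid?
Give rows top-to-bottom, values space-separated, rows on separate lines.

After step 1: ants at (1,0),(3,2)
  0 0 0 0
  3 2 0 0
  0 0 0 0
  0 0 3 0
After step 2: ants at (1,1),(2,2)
  0 0 0 0
  2 3 0 0
  0 0 1 0
  0 0 2 0
After step 3: ants at (1,0),(3,2)
  0 0 0 0
  3 2 0 0
  0 0 0 0
  0 0 3 0
After step 4: ants at (1,1),(2,2)
  0 0 0 0
  2 3 0 0
  0 0 1 0
  0 0 2 0
After step 5: ants at (1,0),(3,2)
  0 0 0 0
  3 2 0 0
  0 0 0 0
  0 0 3 0

0 0 0 0
3 2 0 0
0 0 0 0
0 0 3 0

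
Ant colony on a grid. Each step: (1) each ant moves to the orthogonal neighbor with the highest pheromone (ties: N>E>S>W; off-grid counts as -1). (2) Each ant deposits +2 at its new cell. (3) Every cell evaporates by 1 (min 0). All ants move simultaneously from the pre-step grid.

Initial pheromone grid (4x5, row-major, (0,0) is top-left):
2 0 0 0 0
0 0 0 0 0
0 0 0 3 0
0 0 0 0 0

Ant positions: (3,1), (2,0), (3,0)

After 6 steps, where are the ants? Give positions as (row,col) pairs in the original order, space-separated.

Step 1: ant0:(3,1)->N->(2,1) | ant1:(2,0)->N->(1,0) | ant2:(3,0)->N->(2,0)
  grid max=2 at (2,3)
Step 2: ant0:(2,1)->W->(2,0) | ant1:(1,0)->N->(0,0) | ant2:(2,0)->N->(1,0)
  grid max=2 at (0,0)
Step 3: ant0:(2,0)->N->(1,0) | ant1:(0,0)->S->(1,0) | ant2:(1,0)->N->(0,0)
  grid max=5 at (1,0)
Step 4: ant0:(1,0)->N->(0,0) | ant1:(1,0)->N->(0,0) | ant2:(0,0)->S->(1,0)
  grid max=6 at (0,0)
Step 5: ant0:(0,0)->S->(1,0) | ant1:(0,0)->S->(1,0) | ant2:(1,0)->N->(0,0)
  grid max=9 at (1,0)
Step 6: ant0:(1,0)->N->(0,0) | ant1:(1,0)->N->(0,0) | ant2:(0,0)->S->(1,0)
  grid max=10 at (0,0)

(0,0) (0,0) (1,0)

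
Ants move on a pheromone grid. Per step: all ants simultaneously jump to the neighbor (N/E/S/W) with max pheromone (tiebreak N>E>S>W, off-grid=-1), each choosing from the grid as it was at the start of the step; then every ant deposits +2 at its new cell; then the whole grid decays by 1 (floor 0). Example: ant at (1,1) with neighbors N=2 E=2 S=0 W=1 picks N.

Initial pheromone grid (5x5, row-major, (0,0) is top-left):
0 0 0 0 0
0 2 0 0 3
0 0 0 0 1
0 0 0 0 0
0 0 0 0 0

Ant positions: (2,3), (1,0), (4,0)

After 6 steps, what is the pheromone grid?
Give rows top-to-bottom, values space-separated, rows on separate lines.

After step 1: ants at (2,4),(1,1),(3,0)
  0 0 0 0 0
  0 3 0 0 2
  0 0 0 0 2
  1 0 0 0 0
  0 0 0 0 0
After step 2: ants at (1,4),(0,1),(2,0)
  0 1 0 0 0
  0 2 0 0 3
  1 0 0 0 1
  0 0 0 0 0
  0 0 0 0 0
After step 3: ants at (2,4),(1,1),(1,0)
  0 0 0 0 0
  1 3 0 0 2
  0 0 0 0 2
  0 0 0 0 0
  0 0 0 0 0
After step 4: ants at (1,4),(1,0),(1,1)
  0 0 0 0 0
  2 4 0 0 3
  0 0 0 0 1
  0 0 0 0 0
  0 0 0 0 0
After step 5: ants at (2,4),(1,1),(1,0)
  0 0 0 0 0
  3 5 0 0 2
  0 0 0 0 2
  0 0 0 0 0
  0 0 0 0 0
After step 6: ants at (1,4),(1,0),(1,1)
  0 0 0 0 0
  4 6 0 0 3
  0 0 0 0 1
  0 0 0 0 0
  0 0 0 0 0

0 0 0 0 0
4 6 0 0 3
0 0 0 0 1
0 0 0 0 0
0 0 0 0 0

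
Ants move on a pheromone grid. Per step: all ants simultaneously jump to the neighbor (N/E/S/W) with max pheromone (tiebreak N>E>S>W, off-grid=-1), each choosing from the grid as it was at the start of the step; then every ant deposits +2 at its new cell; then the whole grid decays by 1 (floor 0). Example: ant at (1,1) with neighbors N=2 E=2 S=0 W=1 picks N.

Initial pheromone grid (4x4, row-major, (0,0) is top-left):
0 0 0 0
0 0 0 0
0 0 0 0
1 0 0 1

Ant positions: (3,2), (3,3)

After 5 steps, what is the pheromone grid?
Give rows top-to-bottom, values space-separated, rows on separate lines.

After step 1: ants at (3,3),(2,3)
  0 0 0 0
  0 0 0 0
  0 0 0 1
  0 0 0 2
After step 2: ants at (2,3),(3,3)
  0 0 0 0
  0 0 0 0
  0 0 0 2
  0 0 0 3
After step 3: ants at (3,3),(2,3)
  0 0 0 0
  0 0 0 0
  0 0 0 3
  0 0 0 4
After step 4: ants at (2,3),(3,3)
  0 0 0 0
  0 0 0 0
  0 0 0 4
  0 0 0 5
After step 5: ants at (3,3),(2,3)
  0 0 0 0
  0 0 0 0
  0 0 0 5
  0 0 0 6

0 0 0 0
0 0 0 0
0 0 0 5
0 0 0 6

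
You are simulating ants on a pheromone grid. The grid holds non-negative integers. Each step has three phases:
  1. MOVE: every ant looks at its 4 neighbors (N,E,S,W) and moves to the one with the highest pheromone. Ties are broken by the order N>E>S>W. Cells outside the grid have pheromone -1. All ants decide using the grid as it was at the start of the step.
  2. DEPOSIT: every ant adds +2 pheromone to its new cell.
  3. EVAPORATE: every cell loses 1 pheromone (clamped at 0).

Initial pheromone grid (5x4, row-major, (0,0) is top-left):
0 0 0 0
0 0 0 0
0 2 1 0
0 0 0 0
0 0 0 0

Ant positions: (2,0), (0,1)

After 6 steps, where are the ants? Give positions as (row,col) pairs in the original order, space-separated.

Step 1: ant0:(2,0)->E->(2,1) | ant1:(0,1)->E->(0,2)
  grid max=3 at (2,1)
Step 2: ant0:(2,1)->N->(1,1) | ant1:(0,2)->E->(0,3)
  grid max=2 at (2,1)
Step 3: ant0:(1,1)->S->(2,1) | ant1:(0,3)->S->(1,3)
  grid max=3 at (2,1)
Step 4: ant0:(2,1)->N->(1,1) | ant1:(1,3)->N->(0,3)
  grid max=2 at (2,1)
Step 5: ant0:(1,1)->S->(2,1) | ant1:(0,3)->S->(1,3)
  grid max=3 at (2,1)
Step 6: ant0:(2,1)->N->(1,1) | ant1:(1,3)->N->(0,3)
  grid max=2 at (2,1)

(1,1) (0,3)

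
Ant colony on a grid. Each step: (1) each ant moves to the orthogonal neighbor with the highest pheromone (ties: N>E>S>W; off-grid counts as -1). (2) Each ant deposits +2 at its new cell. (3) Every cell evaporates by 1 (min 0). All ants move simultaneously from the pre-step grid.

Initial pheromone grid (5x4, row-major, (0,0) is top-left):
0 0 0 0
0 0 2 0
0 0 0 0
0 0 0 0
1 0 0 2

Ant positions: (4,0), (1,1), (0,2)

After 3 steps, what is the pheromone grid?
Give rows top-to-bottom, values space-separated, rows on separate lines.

After step 1: ants at (3,0),(1,2),(1,2)
  0 0 0 0
  0 0 5 0
  0 0 0 0
  1 0 0 0
  0 0 0 1
After step 2: ants at (2,0),(0,2),(0,2)
  0 0 3 0
  0 0 4 0
  1 0 0 0
  0 0 0 0
  0 0 0 0
After step 3: ants at (1,0),(1,2),(1,2)
  0 0 2 0
  1 0 7 0
  0 0 0 0
  0 0 0 0
  0 0 0 0

0 0 2 0
1 0 7 0
0 0 0 0
0 0 0 0
0 0 0 0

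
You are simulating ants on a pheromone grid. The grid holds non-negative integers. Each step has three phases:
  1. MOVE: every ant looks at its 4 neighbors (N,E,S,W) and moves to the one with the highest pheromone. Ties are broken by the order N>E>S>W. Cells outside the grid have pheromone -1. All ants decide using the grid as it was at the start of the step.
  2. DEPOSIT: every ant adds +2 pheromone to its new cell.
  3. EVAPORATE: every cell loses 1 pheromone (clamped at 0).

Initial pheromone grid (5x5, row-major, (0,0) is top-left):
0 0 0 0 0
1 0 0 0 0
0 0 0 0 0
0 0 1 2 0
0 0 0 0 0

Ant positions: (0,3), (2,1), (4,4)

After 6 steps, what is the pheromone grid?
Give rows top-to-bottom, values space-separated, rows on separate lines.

After step 1: ants at (0,4),(1,1),(3,4)
  0 0 0 0 1
  0 1 0 0 0
  0 0 0 0 0
  0 0 0 1 1
  0 0 0 0 0
After step 2: ants at (1,4),(0,1),(3,3)
  0 1 0 0 0
  0 0 0 0 1
  0 0 0 0 0
  0 0 0 2 0
  0 0 0 0 0
After step 3: ants at (0,4),(0,2),(2,3)
  0 0 1 0 1
  0 0 0 0 0
  0 0 0 1 0
  0 0 0 1 0
  0 0 0 0 0
After step 4: ants at (1,4),(0,3),(3,3)
  0 0 0 1 0
  0 0 0 0 1
  0 0 0 0 0
  0 0 0 2 0
  0 0 0 0 0
After step 5: ants at (0,4),(0,4),(2,3)
  0 0 0 0 3
  0 0 0 0 0
  0 0 0 1 0
  0 0 0 1 0
  0 0 0 0 0
After step 6: ants at (1,4),(1,4),(3,3)
  0 0 0 0 2
  0 0 0 0 3
  0 0 0 0 0
  0 0 0 2 0
  0 0 0 0 0

0 0 0 0 2
0 0 0 0 3
0 0 0 0 0
0 0 0 2 0
0 0 0 0 0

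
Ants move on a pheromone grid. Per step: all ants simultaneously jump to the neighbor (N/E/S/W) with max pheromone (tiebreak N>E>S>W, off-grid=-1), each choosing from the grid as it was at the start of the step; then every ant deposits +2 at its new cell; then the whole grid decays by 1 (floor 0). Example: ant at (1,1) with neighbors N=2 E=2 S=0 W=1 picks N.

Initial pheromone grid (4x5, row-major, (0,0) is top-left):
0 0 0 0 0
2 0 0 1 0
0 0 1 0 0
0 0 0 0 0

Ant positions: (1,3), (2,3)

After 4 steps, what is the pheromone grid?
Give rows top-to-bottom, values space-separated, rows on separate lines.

After step 1: ants at (0,3),(1,3)
  0 0 0 1 0
  1 0 0 2 0
  0 0 0 0 0
  0 0 0 0 0
After step 2: ants at (1,3),(0,3)
  0 0 0 2 0
  0 0 0 3 0
  0 0 0 0 0
  0 0 0 0 0
After step 3: ants at (0,3),(1,3)
  0 0 0 3 0
  0 0 0 4 0
  0 0 0 0 0
  0 0 0 0 0
After step 4: ants at (1,3),(0,3)
  0 0 0 4 0
  0 0 0 5 0
  0 0 0 0 0
  0 0 0 0 0

0 0 0 4 0
0 0 0 5 0
0 0 0 0 0
0 0 0 0 0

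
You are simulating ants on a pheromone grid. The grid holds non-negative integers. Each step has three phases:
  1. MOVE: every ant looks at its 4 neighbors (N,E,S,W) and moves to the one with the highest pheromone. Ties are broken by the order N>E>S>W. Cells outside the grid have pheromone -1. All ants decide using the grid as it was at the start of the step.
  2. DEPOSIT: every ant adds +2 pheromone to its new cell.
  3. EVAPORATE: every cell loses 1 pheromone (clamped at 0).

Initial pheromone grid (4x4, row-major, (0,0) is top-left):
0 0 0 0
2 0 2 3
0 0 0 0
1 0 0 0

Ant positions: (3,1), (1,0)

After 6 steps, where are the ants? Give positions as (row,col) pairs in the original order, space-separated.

Step 1: ant0:(3,1)->W->(3,0) | ant1:(1,0)->N->(0,0)
  grid max=2 at (1,3)
Step 2: ant0:(3,0)->N->(2,0) | ant1:(0,0)->S->(1,0)
  grid max=2 at (1,0)
Step 3: ant0:(2,0)->N->(1,0) | ant1:(1,0)->S->(2,0)
  grid max=3 at (1,0)
Step 4: ant0:(1,0)->S->(2,0) | ant1:(2,0)->N->(1,0)
  grid max=4 at (1,0)
Step 5: ant0:(2,0)->N->(1,0) | ant1:(1,0)->S->(2,0)
  grid max=5 at (1,0)
Step 6: ant0:(1,0)->S->(2,0) | ant1:(2,0)->N->(1,0)
  grid max=6 at (1,0)

(2,0) (1,0)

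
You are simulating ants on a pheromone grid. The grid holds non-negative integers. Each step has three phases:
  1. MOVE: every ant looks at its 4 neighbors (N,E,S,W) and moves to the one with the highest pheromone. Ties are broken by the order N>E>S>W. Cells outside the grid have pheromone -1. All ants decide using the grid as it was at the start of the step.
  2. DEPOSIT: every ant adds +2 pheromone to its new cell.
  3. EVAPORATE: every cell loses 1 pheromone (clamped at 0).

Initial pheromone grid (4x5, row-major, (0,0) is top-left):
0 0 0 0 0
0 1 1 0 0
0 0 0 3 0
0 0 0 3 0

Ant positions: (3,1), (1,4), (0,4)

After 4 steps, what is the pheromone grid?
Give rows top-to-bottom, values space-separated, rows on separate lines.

After step 1: ants at (2,1),(0,4),(1,4)
  0 0 0 0 1
  0 0 0 0 1
  0 1 0 2 0
  0 0 0 2 0
After step 2: ants at (1,1),(1,4),(0,4)
  0 0 0 0 2
  0 1 0 0 2
  0 0 0 1 0
  0 0 0 1 0
After step 3: ants at (0,1),(0,4),(1,4)
  0 1 0 0 3
  0 0 0 0 3
  0 0 0 0 0
  0 0 0 0 0
After step 4: ants at (0,2),(1,4),(0,4)
  0 0 1 0 4
  0 0 0 0 4
  0 0 0 0 0
  0 0 0 0 0

0 0 1 0 4
0 0 0 0 4
0 0 0 0 0
0 0 0 0 0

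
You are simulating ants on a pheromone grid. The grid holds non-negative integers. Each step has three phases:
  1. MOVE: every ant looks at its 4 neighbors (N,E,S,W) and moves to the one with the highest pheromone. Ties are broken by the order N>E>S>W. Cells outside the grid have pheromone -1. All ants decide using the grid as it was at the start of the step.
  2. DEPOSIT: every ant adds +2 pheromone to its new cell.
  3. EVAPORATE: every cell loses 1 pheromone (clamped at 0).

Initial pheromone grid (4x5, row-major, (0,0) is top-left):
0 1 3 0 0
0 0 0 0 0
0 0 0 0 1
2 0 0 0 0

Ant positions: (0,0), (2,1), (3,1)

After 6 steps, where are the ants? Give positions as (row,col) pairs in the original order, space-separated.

Step 1: ant0:(0,0)->E->(0,1) | ant1:(2,1)->N->(1,1) | ant2:(3,1)->W->(3,0)
  grid max=3 at (3,0)
Step 2: ant0:(0,1)->E->(0,2) | ant1:(1,1)->N->(0,1) | ant2:(3,0)->N->(2,0)
  grid max=3 at (0,1)
Step 3: ant0:(0,2)->W->(0,1) | ant1:(0,1)->E->(0,2) | ant2:(2,0)->S->(3,0)
  grid max=4 at (0,1)
Step 4: ant0:(0,1)->E->(0,2) | ant1:(0,2)->W->(0,1) | ant2:(3,0)->N->(2,0)
  grid max=5 at (0,1)
Step 5: ant0:(0,2)->W->(0,1) | ant1:(0,1)->E->(0,2) | ant2:(2,0)->S->(3,0)
  grid max=6 at (0,1)
Step 6: ant0:(0,1)->E->(0,2) | ant1:(0,2)->W->(0,1) | ant2:(3,0)->N->(2,0)
  grid max=7 at (0,1)

(0,2) (0,1) (2,0)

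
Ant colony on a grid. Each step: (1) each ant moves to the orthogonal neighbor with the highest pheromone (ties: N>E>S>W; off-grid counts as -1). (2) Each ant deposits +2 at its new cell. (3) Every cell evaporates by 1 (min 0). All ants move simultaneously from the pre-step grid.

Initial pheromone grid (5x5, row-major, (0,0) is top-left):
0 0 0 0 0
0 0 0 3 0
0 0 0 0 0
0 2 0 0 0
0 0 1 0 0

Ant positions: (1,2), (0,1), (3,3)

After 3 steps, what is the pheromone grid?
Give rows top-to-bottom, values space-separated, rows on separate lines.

After step 1: ants at (1,3),(0,2),(2,3)
  0 0 1 0 0
  0 0 0 4 0
  0 0 0 1 0
  0 1 0 0 0
  0 0 0 0 0
After step 2: ants at (2,3),(0,3),(1,3)
  0 0 0 1 0
  0 0 0 5 0
  0 0 0 2 0
  0 0 0 0 0
  0 0 0 0 0
After step 3: ants at (1,3),(1,3),(2,3)
  0 0 0 0 0
  0 0 0 8 0
  0 0 0 3 0
  0 0 0 0 0
  0 0 0 0 0

0 0 0 0 0
0 0 0 8 0
0 0 0 3 0
0 0 0 0 0
0 0 0 0 0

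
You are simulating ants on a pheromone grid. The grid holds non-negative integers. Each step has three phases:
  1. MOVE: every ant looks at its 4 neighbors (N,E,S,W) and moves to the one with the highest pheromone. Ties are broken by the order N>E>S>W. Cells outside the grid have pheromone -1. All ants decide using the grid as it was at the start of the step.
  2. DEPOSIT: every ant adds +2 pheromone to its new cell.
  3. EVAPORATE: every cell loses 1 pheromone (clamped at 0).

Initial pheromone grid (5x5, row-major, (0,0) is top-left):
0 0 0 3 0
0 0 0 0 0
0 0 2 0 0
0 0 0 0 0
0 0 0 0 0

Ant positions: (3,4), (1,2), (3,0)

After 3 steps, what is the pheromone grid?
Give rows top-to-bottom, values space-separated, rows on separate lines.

After step 1: ants at (2,4),(2,2),(2,0)
  0 0 0 2 0
  0 0 0 0 0
  1 0 3 0 1
  0 0 0 0 0
  0 0 0 0 0
After step 2: ants at (1,4),(1,2),(1,0)
  0 0 0 1 0
  1 0 1 0 1
  0 0 2 0 0
  0 0 0 0 0
  0 0 0 0 0
After step 3: ants at (0,4),(2,2),(0,0)
  1 0 0 0 1
  0 0 0 0 0
  0 0 3 0 0
  0 0 0 0 0
  0 0 0 0 0

1 0 0 0 1
0 0 0 0 0
0 0 3 0 0
0 0 0 0 0
0 0 0 0 0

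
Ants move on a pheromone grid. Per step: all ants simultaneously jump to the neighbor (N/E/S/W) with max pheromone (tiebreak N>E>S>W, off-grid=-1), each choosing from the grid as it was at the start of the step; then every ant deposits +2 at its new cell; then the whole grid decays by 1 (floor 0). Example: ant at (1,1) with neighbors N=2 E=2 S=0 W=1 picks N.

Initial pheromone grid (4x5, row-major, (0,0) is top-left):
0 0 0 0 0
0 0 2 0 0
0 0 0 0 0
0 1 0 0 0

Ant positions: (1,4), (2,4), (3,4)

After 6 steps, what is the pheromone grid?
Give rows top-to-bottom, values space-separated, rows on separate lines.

After step 1: ants at (0,4),(1,4),(2,4)
  0 0 0 0 1
  0 0 1 0 1
  0 0 0 0 1
  0 0 0 0 0
After step 2: ants at (1,4),(0,4),(1,4)
  0 0 0 0 2
  0 0 0 0 4
  0 0 0 0 0
  0 0 0 0 0
After step 3: ants at (0,4),(1,4),(0,4)
  0 0 0 0 5
  0 0 0 0 5
  0 0 0 0 0
  0 0 0 0 0
After step 4: ants at (1,4),(0,4),(1,4)
  0 0 0 0 6
  0 0 0 0 8
  0 0 0 0 0
  0 0 0 0 0
After step 5: ants at (0,4),(1,4),(0,4)
  0 0 0 0 9
  0 0 0 0 9
  0 0 0 0 0
  0 0 0 0 0
After step 6: ants at (1,4),(0,4),(1,4)
  0 0 0 0 10
  0 0 0 0 12
  0 0 0 0 0
  0 0 0 0 0

0 0 0 0 10
0 0 0 0 12
0 0 0 0 0
0 0 0 0 0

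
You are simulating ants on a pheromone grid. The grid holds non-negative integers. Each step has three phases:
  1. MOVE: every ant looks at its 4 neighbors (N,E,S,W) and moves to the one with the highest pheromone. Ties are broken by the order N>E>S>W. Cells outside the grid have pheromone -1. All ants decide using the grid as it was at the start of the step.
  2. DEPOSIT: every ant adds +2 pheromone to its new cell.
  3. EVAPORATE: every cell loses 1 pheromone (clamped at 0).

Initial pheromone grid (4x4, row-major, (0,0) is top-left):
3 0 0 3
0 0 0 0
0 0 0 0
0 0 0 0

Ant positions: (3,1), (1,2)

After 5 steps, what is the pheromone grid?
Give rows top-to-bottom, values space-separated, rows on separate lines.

After step 1: ants at (2,1),(0,2)
  2 0 1 2
  0 0 0 0
  0 1 0 0
  0 0 0 0
After step 2: ants at (1,1),(0,3)
  1 0 0 3
  0 1 0 0
  0 0 0 0
  0 0 0 0
After step 3: ants at (0,1),(1,3)
  0 1 0 2
  0 0 0 1
  0 0 0 0
  0 0 0 0
After step 4: ants at (0,2),(0,3)
  0 0 1 3
  0 0 0 0
  0 0 0 0
  0 0 0 0
After step 5: ants at (0,3),(0,2)
  0 0 2 4
  0 0 0 0
  0 0 0 0
  0 0 0 0

0 0 2 4
0 0 0 0
0 0 0 0
0 0 0 0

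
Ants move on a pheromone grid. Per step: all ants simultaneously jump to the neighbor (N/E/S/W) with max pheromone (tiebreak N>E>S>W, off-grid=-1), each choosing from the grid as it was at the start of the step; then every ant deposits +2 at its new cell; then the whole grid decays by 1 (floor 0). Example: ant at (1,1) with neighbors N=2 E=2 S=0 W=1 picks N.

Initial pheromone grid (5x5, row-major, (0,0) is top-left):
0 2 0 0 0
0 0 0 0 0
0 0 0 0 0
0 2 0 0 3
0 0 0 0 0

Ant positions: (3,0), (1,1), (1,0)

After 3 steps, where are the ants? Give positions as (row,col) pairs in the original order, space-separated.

Step 1: ant0:(3,0)->E->(3,1) | ant1:(1,1)->N->(0,1) | ant2:(1,0)->N->(0,0)
  grid max=3 at (0,1)
Step 2: ant0:(3,1)->N->(2,1) | ant1:(0,1)->W->(0,0) | ant2:(0,0)->E->(0,1)
  grid max=4 at (0,1)
Step 3: ant0:(2,1)->S->(3,1) | ant1:(0,0)->E->(0,1) | ant2:(0,1)->W->(0,0)
  grid max=5 at (0,1)

(3,1) (0,1) (0,0)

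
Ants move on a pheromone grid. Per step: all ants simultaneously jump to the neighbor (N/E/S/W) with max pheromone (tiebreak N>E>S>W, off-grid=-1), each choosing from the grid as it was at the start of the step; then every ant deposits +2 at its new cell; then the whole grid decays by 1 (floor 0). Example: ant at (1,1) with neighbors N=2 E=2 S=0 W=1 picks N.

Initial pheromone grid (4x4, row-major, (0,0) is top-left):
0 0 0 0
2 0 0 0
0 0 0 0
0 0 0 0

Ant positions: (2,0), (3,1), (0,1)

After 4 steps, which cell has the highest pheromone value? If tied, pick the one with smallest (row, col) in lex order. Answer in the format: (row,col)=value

Answer: (1,0)=4

Derivation:
Step 1: ant0:(2,0)->N->(1,0) | ant1:(3,1)->N->(2,1) | ant2:(0,1)->E->(0,2)
  grid max=3 at (1,0)
Step 2: ant0:(1,0)->N->(0,0) | ant1:(2,1)->N->(1,1) | ant2:(0,2)->E->(0,3)
  grid max=2 at (1,0)
Step 3: ant0:(0,0)->S->(1,0) | ant1:(1,1)->W->(1,0) | ant2:(0,3)->S->(1,3)
  grid max=5 at (1,0)
Step 4: ant0:(1,0)->N->(0,0) | ant1:(1,0)->N->(0,0) | ant2:(1,3)->N->(0,3)
  grid max=4 at (1,0)
Final grid:
  3 0 0 1
  4 0 0 0
  0 0 0 0
  0 0 0 0
Max pheromone 4 at (1,0)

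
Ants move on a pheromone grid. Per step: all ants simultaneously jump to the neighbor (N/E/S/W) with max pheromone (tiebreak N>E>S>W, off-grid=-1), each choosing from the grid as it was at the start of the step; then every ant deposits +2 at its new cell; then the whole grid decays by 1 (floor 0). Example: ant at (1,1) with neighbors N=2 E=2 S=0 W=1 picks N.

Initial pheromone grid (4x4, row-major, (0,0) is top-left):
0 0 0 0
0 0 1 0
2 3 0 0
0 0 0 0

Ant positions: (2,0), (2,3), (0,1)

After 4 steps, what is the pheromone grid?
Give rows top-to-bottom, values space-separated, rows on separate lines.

After step 1: ants at (2,1),(1,3),(0,2)
  0 0 1 0
  0 0 0 1
  1 4 0 0
  0 0 0 0
After step 2: ants at (2,0),(0,3),(0,3)
  0 0 0 3
  0 0 0 0
  2 3 0 0
  0 0 0 0
After step 3: ants at (2,1),(1,3),(1,3)
  0 0 0 2
  0 0 0 3
  1 4 0 0
  0 0 0 0
After step 4: ants at (2,0),(0,3),(0,3)
  0 0 0 5
  0 0 0 2
  2 3 0 0
  0 0 0 0

0 0 0 5
0 0 0 2
2 3 0 0
0 0 0 0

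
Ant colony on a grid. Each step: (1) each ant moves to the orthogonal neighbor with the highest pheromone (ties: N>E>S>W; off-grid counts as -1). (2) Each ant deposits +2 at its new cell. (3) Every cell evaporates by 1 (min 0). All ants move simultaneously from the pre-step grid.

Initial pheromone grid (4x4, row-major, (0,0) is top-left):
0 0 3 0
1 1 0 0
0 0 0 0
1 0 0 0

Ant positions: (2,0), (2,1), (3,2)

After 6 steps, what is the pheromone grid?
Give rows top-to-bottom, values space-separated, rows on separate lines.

After step 1: ants at (1,0),(1,1),(2,2)
  0 0 2 0
  2 2 0 0
  0 0 1 0
  0 0 0 0
After step 2: ants at (1,1),(1,0),(1,2)
  0 0 1 0
  3 3 1 0
  0 0 0 0
  0 0 0 0
After step 3: ants at (1,0),(1,1),(1,1)
  0 0 0 0
  4 6 0 0
  0 0 0 0
  0 0 0 0
After step 4: ants at (1,1),(1,0),(1,0)
  0 0 0 0
  7 7 0 0
  0 0 0 0
  0 0 0 0
After step 5: ants at (1,0),(1,1),(1,1)
  0 0 0 0
  8 10 0 0
  0 0 0 0
  0 0 0 0
After step 6: ants at (1,1),(1,0),(1,0)
  0 0 0 0
  11 11 0 0
  0 0 0 0
  0 0 0 0

0 0 0 0
11 11 0 0
0 0 0 0
0 0 0 0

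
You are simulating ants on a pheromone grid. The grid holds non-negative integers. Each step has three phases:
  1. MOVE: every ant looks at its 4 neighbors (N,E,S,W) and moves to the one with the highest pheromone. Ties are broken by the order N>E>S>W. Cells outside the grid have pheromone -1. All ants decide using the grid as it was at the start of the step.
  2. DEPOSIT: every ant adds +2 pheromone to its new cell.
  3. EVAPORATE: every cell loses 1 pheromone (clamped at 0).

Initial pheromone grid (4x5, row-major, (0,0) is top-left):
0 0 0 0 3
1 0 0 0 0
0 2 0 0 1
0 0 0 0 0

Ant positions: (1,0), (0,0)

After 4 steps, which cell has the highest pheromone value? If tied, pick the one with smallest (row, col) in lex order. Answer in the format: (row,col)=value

Step 1: ant0:(1,0)->N->(0,0) | ant1:(0,0)->S->(1,0)
  grid max=2 at (0,4)
Step 2: ant0:(0,0)->S->(1,0) | ant1:(1,0)->N->(0,0)
  grid max=3 at (1,0)
Step 3: ant0:(1,0)->N->(0,0) | ant1:(0,0)->S->(1,0)
  grid max=4 at (1,0)
Step 4: ant0:(0,0)->S->(1,0) | ant1:(1,0)->N->(0,0)
  grid max=5 at (1,0)
Final grid:
  4 0 0 0 0
  5 0 0 0 0
  0 0 0 0 0
  0 0 0 0 0
Max pheromone 5 at (1,0)

Answer: (1,0)=5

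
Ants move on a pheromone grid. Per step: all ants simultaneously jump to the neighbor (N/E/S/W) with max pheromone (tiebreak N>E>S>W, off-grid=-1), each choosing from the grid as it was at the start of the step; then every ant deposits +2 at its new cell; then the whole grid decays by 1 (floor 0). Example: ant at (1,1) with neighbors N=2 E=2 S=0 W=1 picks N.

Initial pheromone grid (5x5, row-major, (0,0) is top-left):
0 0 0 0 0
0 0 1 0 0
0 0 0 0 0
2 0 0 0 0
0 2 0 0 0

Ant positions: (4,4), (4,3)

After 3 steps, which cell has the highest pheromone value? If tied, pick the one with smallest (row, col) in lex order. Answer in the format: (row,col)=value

Answer: (3,3)=3

Derivation:
Step 1: ant0:(4,4)->N->(3,4) | ant1:(4,3)->N->(3,3)
  grid max=1 at (3,0)
Step 2: ant0:(3,4)->W->(3,3) | ant1:(3,3)->E->(3,4)
  grid max=2 at (3,3)
Step 3: ant0:(3,3)->E->(3,4) | ant1:(3,4)->W->(3,3)
  grid max=3 at (3,3)
Final grid:
  0 0 0 0 0
  0 0 0 0 0
  0 0 0 0 0
  0 0 0 3 3
  0 0 0 0 0
Max pheromone 3 at (3,3)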